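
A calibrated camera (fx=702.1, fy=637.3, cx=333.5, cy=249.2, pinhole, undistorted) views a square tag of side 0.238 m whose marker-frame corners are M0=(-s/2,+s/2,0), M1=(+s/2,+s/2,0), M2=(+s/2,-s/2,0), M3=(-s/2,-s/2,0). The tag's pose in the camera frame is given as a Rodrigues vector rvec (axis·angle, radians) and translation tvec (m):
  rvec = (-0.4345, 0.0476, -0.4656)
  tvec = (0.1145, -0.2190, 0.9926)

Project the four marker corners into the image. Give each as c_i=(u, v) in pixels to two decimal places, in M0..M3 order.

Intrinsics K: fx=702.1, fy=637.3, cx=333.5, cy=249.2
Marker side s = 0.238 m; corners in marker frame (Z=0):
  M0 = (-0.1190, +0.1190, 0)
  M1 = (+0.1190, +0.1190, 0)
  M2 = (+0.1190, -0.1190, 0)
  M3 = (-0.1190, -0.1190, 0)
rvec = (-0.4345, 0.0476, -0.4656), |rvec| = θ = 0.63862 rad = 36.590°
Rodrigues: sinθ=0.59609, 1−cosθ=0.19708; R = I + sinθ·[k]× + (1−cosθ)·[k]×²:
    [+0.89415 +0.42460 +0.14219]
    [-0.44459 +0.80401 +0.39485]
    [+0.05333 -0.41627 +0.90767]
t = (0.1145, -0.2190, 0.9926) m
M0: Pc = R·M0+t = (+0.05862, -0.07042, +0.93672); u = 702.1·(+0.05862)/0.93672 + 333.5 = 377.4401, v = 637.3·(-0.07042)/0.93672 + 249.2 = 201.2915
M1: Pc = R·M1+t = (+0.27143, -0.17623, +0.94941); u = 702.1·(+0.27143)/0.94941 + 333.5 = 534.2261, v = 637.3·(-0.17623)/0.94941 + 249.2 = 130.9052
M2: Pc = R·M2+t = (+0.17038, -0.36758, +1.04848); u = 702.1·(+0.17038)/1.04848 + 333.5 = 447.5900, v = 637.3·(-0.36758)/1.04848 + 249.2 = 25.7717
M3: Pc = R·M3+t = (-0.04243, -0.26177, +1.03579); u = 702.1·(-0.04243)/1.03579 + 333.5 = 304.7389, v = 637.3·(-0.26177)/1.03579 + 249.2 = 88.1373

c0=(377.44, 201.29) c1=(534.23, 130.91) c2=(447.59, 25.77) c3=(304.74, 88.14)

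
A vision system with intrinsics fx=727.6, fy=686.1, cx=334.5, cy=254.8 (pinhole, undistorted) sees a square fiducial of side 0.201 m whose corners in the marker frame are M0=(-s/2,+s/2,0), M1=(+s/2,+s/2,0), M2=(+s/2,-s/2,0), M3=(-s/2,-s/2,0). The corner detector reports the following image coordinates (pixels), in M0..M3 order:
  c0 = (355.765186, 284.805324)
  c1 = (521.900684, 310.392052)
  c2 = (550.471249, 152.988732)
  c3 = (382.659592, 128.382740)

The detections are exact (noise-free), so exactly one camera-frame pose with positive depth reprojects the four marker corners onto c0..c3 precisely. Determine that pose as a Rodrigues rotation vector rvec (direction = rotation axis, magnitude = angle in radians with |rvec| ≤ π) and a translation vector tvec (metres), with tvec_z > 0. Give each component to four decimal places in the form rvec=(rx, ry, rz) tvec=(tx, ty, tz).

rvec=(0.0352, 0.0361, 0.1600) tvec=(0.1407, -0.0448, 0.8689)

Intrinsics K: fx=727.6, fy=686.1, cx=334.5, cy=254.8
Marker side s = 0.201 m; corners in marker frame (Z=0):
  M0 = (-0.1005, +0.1005, 0)
  M1 = (+0.1005, +0.1005, 0)
  M2 = (+0.1005, -0.1005, 0)
  M3 = (-0.1005, -0.1005, 0)
Detected image corners:
  c0 = (355.765186, 284.805324) px
  c1 = (521.900684, 310.392052) px
  c2 = (550.471249, 152.988732) px
  c3 = (382.659592, 128.382740) px
Planar DLT: solve 8×8 A·h = b for H (H[2,2]=1):
  H  [+813.46093 -118.21019 +452.31895]
  H  [+116.52505 +790.21095 +219.43813]
  H  [-0.03807 +0.04362 +1.00000]
B = K⁻¹H; ‖b₁‖=1.150946, ‖b₂‖=1.150946; λ = 2/(‖b₁‖+‖b₂‖) = 0.868851, sign → tz>0 ⇒ λ=+0.868851
r₁ = λ·B[:,0] = (+0.98659,+0.15985,-0.03308); r₂ = λ·B[:,1] = (-0.15858,+0.98662,+0.03790)
r₃ = r₁×r₂ = (+0.03869,-0.03214,+0.99873); SVD([r₁ r₂ r₃]) → R = UVᵀ:
  R  [+0.98659 -0.15858 +0.03869]
  R  [+0.15985 +0.98662 -0.03214]
  R  [-0.03308 +0.03790 +0.99873]
t = (+0.14069, -0.04478, +0.86885) m
tr R = 2.971940; θ = arccos((tr R − 1)/2) = 0.167709 rad = 9.609°
axis k = ((R−Rᵀ)₃₂, (R−Rᵀ)₁₃, (R−Rᵀ)₂₁) / (2 sinθ) = (+0.209806, +0.214987, +0.953815)
rvec = θ·k = (+0.035186, +0.036055, +0.159963)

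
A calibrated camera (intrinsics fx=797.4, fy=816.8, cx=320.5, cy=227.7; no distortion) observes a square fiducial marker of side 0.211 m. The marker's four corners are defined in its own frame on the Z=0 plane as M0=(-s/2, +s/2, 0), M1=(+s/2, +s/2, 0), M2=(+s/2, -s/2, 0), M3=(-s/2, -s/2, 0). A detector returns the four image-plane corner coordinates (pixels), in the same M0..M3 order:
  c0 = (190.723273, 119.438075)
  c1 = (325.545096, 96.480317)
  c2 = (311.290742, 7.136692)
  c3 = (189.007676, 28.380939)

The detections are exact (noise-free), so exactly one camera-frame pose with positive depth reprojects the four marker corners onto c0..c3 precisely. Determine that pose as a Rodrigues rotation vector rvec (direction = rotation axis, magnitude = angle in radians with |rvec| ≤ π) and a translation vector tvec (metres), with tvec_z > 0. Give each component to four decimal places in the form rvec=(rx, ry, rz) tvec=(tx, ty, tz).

rvec=(-0.6339, 0.0795, -0.1452) tvec=(-0.1080, -0.2640, 1.2914)

Intrinsics K: fx=797.4, fy=816.8, cx=320.5, cy=227.7
Marker side s = 0.211 m; corners in marker frame (Z=0):
  M0 = (-0.1055, +0.1055, 0)
  M1 = (+0.1055, +0.1055, 0)
  M2 = (+0.1055, -0.1055, 0)
  M3 = (-0.1055, -0.1055, 0)
Detected image corners:
  c0 = (190.723273, 119.438075) px
  c1 = (325.545096, 96.480317) px
  c2 = (311.290742, 7.136692) px
  c3 = (189.007676, 28.380939) px
Planar DLT: solve 8×8 A·h = b for H (H[2,2]=1):
  H  [+601.99271 -79.34799 +253.79240]
  H  [-105.98519 +398.53155 +60.69296]
  H  [-0.02288 -0.46084 +1.00000]
B = K⁻¹H; ‖b₁‖=0.774377, ‖b₂‖=0.774377; λ = 2/(‖b₁‖+‖b₂‖) = 1.291361, sign → tz>0 ⇒ λ=+1.291361
r₁ = λ·B[:,0] = (+0.98678,-0.15932,-0.02955); r₂ = λ·B[:,1] = (+0.11069,+0.79598,-0.59512)
r₃ = r₁×r₂ = (+0.11834,+0.58398,+0.80310); SVD([r₁ r₂ r₃]) → R = UVᵀ:
  R  [+0.98678 +0.11069 +0.11834]
  R  [-0.15932 +0.79598 +0.58398]
  R  [-0.02955 -0.59512 +0.80310]
t = (-0.10803, -0.26404, +1.29136) m
tr R = 2.585859; θ = arccos((tr R − 1)/2) = 0.655194 rad = 37.540°
axis k = ((R−Rᵀ)₃₂, (R−Rᵀ)₁₃, (R−Rᵀ)₂₁) / (2 sinθ) = (-0.967562, +0.121360, -0.221576)
rvec = θ·k = (-0.633941, +0.079514, -0.145176)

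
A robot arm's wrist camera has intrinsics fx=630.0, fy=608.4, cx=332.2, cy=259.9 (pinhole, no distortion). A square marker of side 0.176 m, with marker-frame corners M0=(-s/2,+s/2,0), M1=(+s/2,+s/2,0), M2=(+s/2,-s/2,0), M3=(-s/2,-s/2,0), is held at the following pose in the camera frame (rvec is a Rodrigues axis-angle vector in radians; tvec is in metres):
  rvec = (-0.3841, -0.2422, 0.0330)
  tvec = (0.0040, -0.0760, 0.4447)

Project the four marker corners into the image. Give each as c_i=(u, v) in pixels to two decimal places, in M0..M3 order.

c0=(203.20, 257.95) c1=(464.45, 277.37) c2=(443.84, 75.64) c3=(218.45, 41.35)

Intrinsics K: fx=630.0, fy=608.4, cx=332.2, cy=259.9
Marker side s = 0.176 m; corners in marker frame (Z=0):
  M0 = (-0.0880, +0.0880, 0)
  M1 = (+0.0880, +0.0880, 0)
  M2 = (+0.0880, -0.0880, 0)
  M3 = (-0.0880, -0.0880, 0)
rvec = (-0.3841, -0.2422, 0.0330), |rvec| = θ = 0.45528 rad = 26.086°
Rodrigues: sinθ=0.43972, 1−cosθ=0.10186; R = I + sinθ·[k]× + (1−cosθ)·[k]×²:
    [+0.97064 +0.01384 -0.24015]
    [+0.07759 +0.92696 +0.36704]
    [+0.22769 -0.37490 +0.89867]
t = (0.0040, -0.0760, 0.4447) m
M0: Pc = R·M0+t = (-0.08020, -0.00125, +0.39167); u = 630.0·(-0.08020)/0.39167 + 332.2 = 203.2030, v = 608.4·(-0.00125)/0.39167 + 259.9 = 257.9506
M1: Pc = R·M1+t = (+0.09063, +0.01240, +0.43175); u = 630.0·(+0.09063)/0.43175 + 332.2 = 464.4530, v = 608.4·(+0.01240)/0.43175 + 259.9 = 277.3744
M2: Pc = R·M2+t = (+0.08820, -0.15075, +0.49773); u = 630.0·(+0.08820)/0.49773 + 332.2 = 443.8366, v = 608.4·(-0.15075)/0.49773 + 259.9 = 75.6359
M3: Pc = R·M3+t = (-0.08263, -0.16440, +0.45765); u = 630.0·(-0.08263)/0.45765 + 332.2 = 218.4466, v = 608.4·(-0.16440)/0.45765 + 259.9 = 41.3478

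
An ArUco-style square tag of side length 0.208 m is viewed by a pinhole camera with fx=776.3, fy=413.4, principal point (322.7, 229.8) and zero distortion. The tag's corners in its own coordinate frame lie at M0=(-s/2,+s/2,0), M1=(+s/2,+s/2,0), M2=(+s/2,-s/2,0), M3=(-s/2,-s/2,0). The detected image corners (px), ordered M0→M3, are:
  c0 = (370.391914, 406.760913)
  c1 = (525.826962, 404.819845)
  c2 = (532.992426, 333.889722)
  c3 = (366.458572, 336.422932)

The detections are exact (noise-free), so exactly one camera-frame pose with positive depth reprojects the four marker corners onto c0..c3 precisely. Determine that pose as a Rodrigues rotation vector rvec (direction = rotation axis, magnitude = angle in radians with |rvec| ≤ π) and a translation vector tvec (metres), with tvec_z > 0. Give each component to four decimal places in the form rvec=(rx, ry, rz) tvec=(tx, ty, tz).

Intrinsics K: fx=776.3, fy=413.4, cx=322.7, cy=229.8
Marker side s = 0.208 m; corners in marker frame (Z=0):
  M0 = (-0.1040, +0.1040, 0)
  M1 = (+0.1040, +0.1040, 0)
  M2 = (+0.1040, -0.1040, 0)
  M3 = (-0.1040, -0.1040, 0)
Detected image corners:
  c0 = (370.391914, 406.760913) px
  c1 = (525.826962, 404.819845) px
  c2 = (532.992426, 333.889722) px
  c3 = (366.458572, 336.422932) px
Planar DLT: solve 8×8 A·h = b for H (H[2,2]=1):
  H  [+759.66015 +140.97630 +448.64005]
  H  [-21.75229 +462.26798 +371.69316]
  H  [-0.02982 +0.33116 +1.00000]
B = K⁻¹H; ‖b₁‖=0.992063, ‖b₂‖=0.992063; λ = 2/(‖b₁‖+‖b₂‖) = 1.008001, sign → tz>0 ⇒ λ=+1.008001
r₁ = λ·B[:,0] = (+0.99889,-0.03633,-0.03005); r₂ = λ·B[:,1] = (+0.04429,+0.94160,+0.33381)
r₃ = r₁×r₂ = (+0.01617,-0.33477,+0.94216); SVD([r₁ r₂ r₃]) → R = UVᵀ:
  R  [+0.99889 +0.04429 +0.01617]
  R  [-0.03633 +0.94160 -0.33477]
  R  [-0.03005 +0.33381 +0.94216]
t = (+0.16353, +0.34598, +1.00800) m
tr R = 2.882649; θ = arccos((tr R − 1)/2) = 0.344263 rad = 19.725°
axis k = ((R−Rᵀ)₃₂, (R−Rᵀ)₁₃, (R−Rᵀ)₂₁) / (2 sinθ) = (+0.990476, +0.068481, -0.119444)
rvec = θ·k = (+0.340984, +0.023575, -0.041120)

rvec=(0.3410, 0.0236, -0.0411) tvec=(0.1635, 0.3460, 1.0080)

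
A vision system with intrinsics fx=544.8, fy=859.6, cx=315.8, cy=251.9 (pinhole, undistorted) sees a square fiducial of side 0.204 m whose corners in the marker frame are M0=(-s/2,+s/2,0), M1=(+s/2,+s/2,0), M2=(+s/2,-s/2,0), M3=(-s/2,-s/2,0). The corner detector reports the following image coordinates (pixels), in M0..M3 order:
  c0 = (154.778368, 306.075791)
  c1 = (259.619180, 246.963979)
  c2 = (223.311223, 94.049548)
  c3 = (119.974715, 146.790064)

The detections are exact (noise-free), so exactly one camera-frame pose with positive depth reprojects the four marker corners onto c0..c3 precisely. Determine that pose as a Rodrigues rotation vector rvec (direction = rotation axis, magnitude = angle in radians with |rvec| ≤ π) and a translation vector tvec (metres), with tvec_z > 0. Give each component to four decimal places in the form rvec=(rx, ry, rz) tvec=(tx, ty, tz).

rvec=(-0.1563, -0.1365, -0.3589) tvec=(-0.2378, -0.0657, 1.0299)

Intrinsics K: fx=544.8, fy=859.6, cx=315.8, cy=251.9
Marker side s = 0.204 m; corners in marker frame (Z=0):
  M0 = (-0.1020, +0.1020, 0)
  M1 = (+0.1020, +0.1020, 0)
  M2 = (+0.1020, -0.1020, 0)
  M3 = (-0.1020, -0.1020, 0)
Detected image corners:
  c0 = (154.778368, 306.075791) px
  c1 = (259.619180, 246.963979) px
  c2 = (223.311223, 94.049548) px
  c3 = (119.974715, 146.790064) px
Planar DLT: solve 8×8 A·h = b for H (H[2,2]=1):
  H  [+539.67451 +150.86138 +190.02225]
  H  [-243.05927 +740.33606 +197.03864]
  H  [+0.15565 -0.12401 +1.00000]
B = K⁻¹H; ‖b₁‖=0.970937, ‖b₂‖=0.970937; λ = 2/(‖b₁‖+‖b₂‖) = 1.029933, sign → tz>0 ⇒ λ=+1.029933
r₁ = λ·B[:,0] = (+0.92732,-0.33820,+0.16031); r₂ = λ·B[:,1] = (+0.35924,+0.92447,-0.12772)
r₃ = r₁×r₂ = (-0.10500,+0.17603,+0.97877); SVD([r₁ r₂ r₃]) → R = UVᵀ:
  R  [+0.92732 +0.35924 -0.10500]
  R  [-0.33820 +0.92447 +0.17603]
  R  [+0.16031 -0.12772 +0.97877]
t = (-0.23778, -0.06573, +1.02993) m
tr R = 2.830555; θ = arccos((tr R − 1)/2) = 0.414600 rad = 23.755°
axis k = ((R−Rᵀ)₃₂, (R−Rᵀ)₁₃, (R−Rᵀ)₂₁) / (2 sinθ) = (-0.377027, -0.329307, -0.865683)
rvec = θ·k = (-0.156316, -0.136531, -0.358912)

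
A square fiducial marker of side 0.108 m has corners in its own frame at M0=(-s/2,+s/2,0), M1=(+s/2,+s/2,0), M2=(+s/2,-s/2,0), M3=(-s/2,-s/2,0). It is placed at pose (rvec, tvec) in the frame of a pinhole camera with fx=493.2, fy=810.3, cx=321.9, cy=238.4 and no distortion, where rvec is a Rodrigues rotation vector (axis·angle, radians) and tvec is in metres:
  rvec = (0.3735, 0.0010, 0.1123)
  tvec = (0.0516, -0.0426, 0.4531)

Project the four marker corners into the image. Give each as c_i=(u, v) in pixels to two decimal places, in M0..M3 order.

Intrinsics K: fx=493.2, fy=810.3, cx=321.9, cy=238.4
Marker side s = 0.108 m; corners in marker frame (Z=0):
  M0 = (-0.0540, +0.0540, 0)
  M1 = (+0.0540, +0.0540, 0)
  M2 = (+0.0540, -0.0540, 0)
  M3 = (-0.0540, -0.0540, 0)
rvec = (0.3735, 0.0010, 0.1123), |rvec| = θ = 0.39002 rad = 22.346°
Rodrigues: sinθ=0.38021, 1−cosθ=0.07510; R = I + sinθ·[k]× + (1−cosθ)·[k]×²:
    [+0.99377 -0.10929 +0.02168]
    [+0.10966 +0.92490 -0.36405]
    [+0.01973 +0.36416 +0.93113]
t = (0.0516, -0.0426, 0.4531) m
M0: Pc = R·M0+t = (-0.00797, +0.00142, +0.47170); u = 493.2·(-0.00797)/0.47170 + 321.9 = 313.5715, v = 810.3·(+0.00142)/0.47170 + 238.4 = 240.8447
M1: Pc = R·M1+t = (+0.09936, +0.01327, +0.47383); u = 493.2·(+0.09936)/0.47383 + 321.9 = 425.3240, v = 810.3·(+0.01327)/0.47383 + 238.4 = 261.0868
M2: Pc = R·M2+t = (+0.11117, -0.08662, +0.43450); u = 493.2·(+0.11117)/0.43450 + 321.9 = 448.0833, v = 810.3·(-0.08662)/0.43450 + 238.4 = 76.8567
M3: Pc = R·M3+t = (+0.00384, -0.09847, +0.43237); u = 493.2·(+0.00384)/0.43237 + 321.9 = 326.2779, v = 810.3·(-0.09847)/0.43237 + 238.4 = 53.8653

c0=(313.57, 240.84) c1=(425.32, 261.09) c2=(448.08, 76.86) c3=(326.28, 53.87)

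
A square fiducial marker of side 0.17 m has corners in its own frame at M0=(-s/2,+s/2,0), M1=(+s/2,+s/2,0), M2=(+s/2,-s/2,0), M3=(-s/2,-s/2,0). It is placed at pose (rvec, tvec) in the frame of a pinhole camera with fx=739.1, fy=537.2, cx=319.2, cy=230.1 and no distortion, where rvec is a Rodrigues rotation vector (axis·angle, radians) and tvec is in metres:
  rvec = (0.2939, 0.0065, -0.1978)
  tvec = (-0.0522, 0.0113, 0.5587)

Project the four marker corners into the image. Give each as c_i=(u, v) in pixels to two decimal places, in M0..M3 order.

c0=(169.12, 328.54) c1=(379.97, 299.22) c2=(339.52, 144.35) c3=(109.97, 178.07)

Intrinsics K: fx=739.1, fy=537.2, cx=319.2, cy=230.1
Marker side s = 0.17 m; corners in marker frame (Z=0):
  M0 = (-0.0850, +0.0850, 0)
  M1 = (+0.0850, +0.0850, 0)
  M2 = (+0.0850, -0.0850, 0)
  M3 = (-0.0850, -0.0850, 0)
rvec = (0.2939, 0.0065, -0.1978), |rvec| = θ = 0.35432 rad = 20.301°
Rodrigues: sinθ=0.34695, 1−cosθ=0.06212; R = I + sinθ·[k]× + (1−cosθ)·[k]×²:
    [+0.98062 +0.19463 -0.02240]
    [-0.19274 +0.93790 -0.28843]
    [-0.03513 +0.28715 +0.95724]
t = (-0.0522, 0.0113, 0.5587) m
M0: Pc = R·M0+t = (-0.11901, +0.10740, +0.58609); u = 739.1·(-0.11901)/0.58609 + 319.2 = 169.1224, v = 537.2·(+0.10740)/0.58609 + 230.1 = 328.5447
M1: Pc = R·M1+t = (+0.04770, +0.07464, +0.58012); u = 739.1·(+0.04770)/0.58012 + 319.2 = 379.9673, v = 537.2·(+0.07464)/0.58012 + 230.1 = 299.2163
M2: Pc = R·M2+t = (+0.01461, -0.08480, +0.53131); u = 739.1·(+0.01461)/0.53131 + 319.2 = 339.5226, v = 537.2·(-0.08480)/0.53131 + 230.1 = 144.3544
M3: Pc = R·M3+t = (-0.15210, -0.05204, +0.53728); u = 739.1·(-0.15210)/0.53728 + 319.2 = 109.9703, v = 537.2·(-0.05204)/0.53728 + 230.1 = 178.0689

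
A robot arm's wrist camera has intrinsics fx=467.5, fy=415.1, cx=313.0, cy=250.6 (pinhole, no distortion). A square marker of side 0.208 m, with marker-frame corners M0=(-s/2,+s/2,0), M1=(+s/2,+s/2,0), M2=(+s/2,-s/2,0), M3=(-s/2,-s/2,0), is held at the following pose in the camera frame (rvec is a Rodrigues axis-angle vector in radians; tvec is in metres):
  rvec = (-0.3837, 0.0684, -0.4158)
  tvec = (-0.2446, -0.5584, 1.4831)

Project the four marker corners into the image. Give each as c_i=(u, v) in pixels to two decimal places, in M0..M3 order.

c0=(215.78, 127.34) c1=(277.43, 103.29) c2=(254.95, 63.04) c3=(196.44, 85.78)

Intrinsics K: fx=467.5, fy=415.1, cx=313.0, cy=250.6
Marker side s = 0.208 m; corners in marker frame (Z=0):
  M0 = (-0.1040, +0.1040, 0)
  M1 = (+0.1040, +0.1040, 0)
  M2 = (+0.1040, -0.1040, 0)
  M3 = (-0.1040, -0.1040, 0)
rvec = (-0.3837, 0.0684, -0.4158), |rvec| = θ = 0.56991 rad = 32.653°
Rodrigues: sinθ=0.53955, 1−cosθ=0.15805; R = I + sinθ·[k]× + (1−cosθ)·[k]×²:
    [+0.91359 +0.38088 +0.14239]
    [-0.40643 +0.84423 +0.34942]
    [+0.01288 -0.37710 +0.92608]
t = (-0.2446, -0.5584, 1.4831) m
M0: Pc = R·M0+t = (-0.30000, -0.42833, +1.44254); u = 467.5·(-0.30000)/1.44254 + 313.0 = 215.7752, v = 415.1·(-0.42833)/1.44254 + 250.6 = 127.3449
M1: Pc = R·M1+t = (-0.10997, -0.51287, +1.44522); u = 467.5·(-0.10997)/1.44522 + 313.0 = 277.4255, v = 415.1·(-0.51287)/1.44522 + 250.6 = 103.2926
M2: Pc = R·M2+t = (-0.18920, -0.68847, +1.52366); u = 467.5·(-0.18920)/1.52366 + 313.0 = 254.9488, v = 415.1·(-0.68847)/1.52366 + 250.6 = 63.0362
M3: Pc = R·M3+t = (-0.37923, -0.60393, +1.52098); u = 467.5·(-0.37923)/1.52098 + 313.0 = 196.4383, v = 415.1·(-0.60393)/1.52098 + 250.6 = 85.7773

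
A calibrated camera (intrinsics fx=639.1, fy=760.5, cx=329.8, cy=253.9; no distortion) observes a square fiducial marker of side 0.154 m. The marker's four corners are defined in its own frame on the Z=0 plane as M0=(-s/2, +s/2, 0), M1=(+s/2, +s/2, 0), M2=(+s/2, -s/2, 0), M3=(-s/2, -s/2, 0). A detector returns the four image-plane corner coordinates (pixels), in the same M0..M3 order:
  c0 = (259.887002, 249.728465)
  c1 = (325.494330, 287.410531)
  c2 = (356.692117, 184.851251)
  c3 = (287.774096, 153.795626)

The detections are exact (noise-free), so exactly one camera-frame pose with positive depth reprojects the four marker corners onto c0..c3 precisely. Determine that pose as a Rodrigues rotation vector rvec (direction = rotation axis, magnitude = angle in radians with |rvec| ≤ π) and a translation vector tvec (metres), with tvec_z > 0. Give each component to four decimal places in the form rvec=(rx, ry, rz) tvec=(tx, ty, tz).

Intrinsics K: fx=639.1, fy=760.5, cx=329.8, cy=253.9
Marker side s = 0.154 m; corners in marker frame (Z=0):
  M0 = (-0.0770, +0.0770, 0)
  M1 = (+0.0770, +0.0770, 0)
  M2 = (+0.0770, -0.0770, 0)
  M3 = (-0.0770, -0.0770, 0)
Detected image corners:
  c0 = (259.887002, 249.728465) px
  c1 = (325.494330, 287.410531) px
  c2 = (356.692117, 184.851251) px
  c3 = (287.774096, 153.795626) px
Planar DLT: solve 8×8 A·h = b for H (H[2,2]=1):
  H  [+291.43610 -156.96592 +306.11104]
  H  [+119.93212 +668.22385 +218.74987]
  H  [-0.47239 +0.11213 +1.00000]
B = K⁻¹H; ‖b₁‖=0.901294, ‖b₂‖=0.901294; λ = 2/(‖b₁‖+‖b₂‖) = 1.109516, sign → tz>0 ⇒ λ=+1.109516
r₁ = λ·B[:,0] = (+0.77642,+0.34996,-0.52412); r₂ = λ·B[:,1] = (-0.33671,+0.93335,+0.12442)
r₃ = r₁×r₂ = (+0.53273,+0.07988,+0.84251); SVD([r₁ r₂ r₃]) → R = UVᵀ:
  R  [+0.77642 -0.33671 +0.53273]
  R  [+0.34996 +0.93335 +0.07988]
  R  [-0.52412 +0.12442 +0.84251]
t = (-0.04113, -0.05128, +1.10952) m
tr R = 2.552278; θ = arccos((tr R − 1)/2) = 0.682277 rad = 39.092°
axis k = ((R−Rᵀ)₃₂, (R−Rᵀ)₁₃, (R−Rᵀ)₂₁) / (2 sinθ) = (+0.035316, +0.838028, +0.544484)
rvec = θ·k = (+0.024095, +0.571767, +0.371489)

rvec=(0.0241, 0.5718, 0.3715) tvec=(-0.0411, -0.0513, 1.1095)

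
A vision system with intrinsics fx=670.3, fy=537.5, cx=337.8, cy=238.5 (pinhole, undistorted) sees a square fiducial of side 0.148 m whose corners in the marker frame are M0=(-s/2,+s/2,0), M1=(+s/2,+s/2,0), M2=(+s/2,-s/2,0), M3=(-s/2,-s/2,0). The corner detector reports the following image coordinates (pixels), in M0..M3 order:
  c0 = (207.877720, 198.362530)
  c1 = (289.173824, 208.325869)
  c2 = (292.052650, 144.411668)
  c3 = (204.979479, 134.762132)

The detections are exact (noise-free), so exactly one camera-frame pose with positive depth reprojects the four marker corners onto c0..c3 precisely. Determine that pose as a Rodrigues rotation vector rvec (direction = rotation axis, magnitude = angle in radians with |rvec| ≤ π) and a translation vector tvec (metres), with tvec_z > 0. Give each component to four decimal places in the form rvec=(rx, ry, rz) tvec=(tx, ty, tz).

rvec=(0.5493, 0.1598, 0.1193) tvec=(-0.1522, -0.1397, 1.1383)

Intrinsics K: fx=670.3, fy=537.5, cx=337.8, cy=238.5
Marker side s = 0.148 m; corners in marker frame (Z=0):
  M0 = (-0.0740, +0.0740, 0)
  M1 = (+0.0740, +0.0740, 0)
  M2 = (+0.0740, -0.0740, 0)
  M3 = (-0.0740, -0.0740, 0)
Detected image corners:
  c0 = (207.877720, 198.362530) px
  c1 = (289.173824, 208.325869) px
  c2 = (292.052650, 144.411668) px
  c3 = (204.979479, 134.762132) px
Planar DLT: solve 8×8 A·h = b for H (H[2,2]=1):
  H  [+542.15643 +115.45234 +248.19535]
  H  [+48.36513 +510.29056 +172.52145]
  H  [-0.10457 +0.46369 +1.00000]
B = K⁻¹H; ‖b₁‖=0.878502, ‖b₂‖=0.878502; λ = 2/(‖b₁‖+‖b₂‖) = 1.138301, sign → tz>0 ⇒ λ=+1.138301
r₁ = λ·B[:,0] = (+0.98068,+0.15525,-0.11904); r₂ = λ·B[:,1] = (-0.06993,+0.84648,+0.52781)
r₃ = r₁×r₂ = (+0.18270,-0.50929,+0.84098); SVD([r₁ r₂ r₃]) → R = UVᵀ:
  R  [+0.98068 -0.06993 +0.18270]
  R  [+0.15525 +0.84648 -0.50929]
  R  [-0.11904 +0.52781 +0.84098]
t = (-0.15217, -0.13973, +1.13830) m
tr R = 2.668130; θ = arccos((tr R − 1)/2) = 0.584360 rad = 33.481°
axis k = ((R−Rᵀ)₃₂, (R−Rᵀ)₁₃, (R−Rᵀ)₂₁) / (2 sinθ) = (+0.939976, +0.273481, +0.204090)
rvec = θ·k = (+0.549285, +0.159812, +0.119262)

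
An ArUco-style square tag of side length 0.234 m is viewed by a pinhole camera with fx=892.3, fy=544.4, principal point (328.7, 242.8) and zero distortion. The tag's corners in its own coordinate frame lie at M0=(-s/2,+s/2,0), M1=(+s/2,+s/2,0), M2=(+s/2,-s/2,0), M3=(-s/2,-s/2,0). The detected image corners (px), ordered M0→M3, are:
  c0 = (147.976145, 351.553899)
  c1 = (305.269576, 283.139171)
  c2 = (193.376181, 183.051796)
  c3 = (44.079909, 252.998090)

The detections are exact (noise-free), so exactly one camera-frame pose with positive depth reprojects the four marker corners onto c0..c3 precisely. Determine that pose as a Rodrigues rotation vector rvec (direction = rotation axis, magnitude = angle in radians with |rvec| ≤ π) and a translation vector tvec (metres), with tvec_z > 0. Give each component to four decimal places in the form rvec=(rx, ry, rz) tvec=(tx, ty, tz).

Intrinsics K: fx=892.3, fy=544.4, cx=328.7, cy=242.8
Marker side s = 0.234 m; corners in marker frame (Z=0):
  M0 = (-0.1170, +0.1170, 0)
  M1 = (+0.1170, +0.1170, 0)
  M2 = (+0.1170, -0.1170, 0)
  M3 = (-0.1170, -0.1170, 0)
Detected image corners:
  c0 = (147.976145, 351.553899) px
  c1 = (305.269576, 283.139171) px
  c2 = (193.376181, 183.051796) px
  c3 = (44.079909, 252.998090) px
Planar DLT: solve 8×8 A·h = b for H (H[2,2]=1):
  H  [+629.24055 +440.33409 +170.59663]
  H  [-335.41894 +392.67973 +267.59802]
  H  [-0.14842 -0.11848 +1.00000]
B = K⁻¹H; ‖b₁‖=0.949656, ‖b₂‖=0.949656; λ = 2/(‖b₁‖+‖b₂‖) = 1.053013, sign → tz>0 ⇒ λ=+1.053013
r₁ = λ·B[:,0] = (+0.80015,-0.57908,-0.15629); r₂ = λ·B[:,1] = (+0.56560,+0.81519,-0.12476)
r₃ = r₁×r₂ = (+0.19965,+0.01143,+0.97980); SVD([r₁ r₂ r₃]) → R = UVᵀ:
  R  [+0.80015 +0.56560 +0.19965]
  R  [-0.57908 +0.81519 +0.01143]
  R  [-0.15629 -0.12476 +0.97980]
t = (-0.18658, +0.04797, +1.05301) m
tr R = 2.595135; θ = arccos((tr R − 1)/2) = 0.647544 rad = 37.102°
axis k = ((R−Rᵀ)₃₂, (R−Rᵀ)₁₃, (R−Rᵀ)₂₁) / (2 sinθ) = (-0.112880, +0.295030, -0.948797)
rvec = θ·k = (-0.073095, +0.191045, -0.614388)

rvec=(-0.0731, 0.1910, -0.6144) tvec=(-0.1866, 0.0480, 1.0530)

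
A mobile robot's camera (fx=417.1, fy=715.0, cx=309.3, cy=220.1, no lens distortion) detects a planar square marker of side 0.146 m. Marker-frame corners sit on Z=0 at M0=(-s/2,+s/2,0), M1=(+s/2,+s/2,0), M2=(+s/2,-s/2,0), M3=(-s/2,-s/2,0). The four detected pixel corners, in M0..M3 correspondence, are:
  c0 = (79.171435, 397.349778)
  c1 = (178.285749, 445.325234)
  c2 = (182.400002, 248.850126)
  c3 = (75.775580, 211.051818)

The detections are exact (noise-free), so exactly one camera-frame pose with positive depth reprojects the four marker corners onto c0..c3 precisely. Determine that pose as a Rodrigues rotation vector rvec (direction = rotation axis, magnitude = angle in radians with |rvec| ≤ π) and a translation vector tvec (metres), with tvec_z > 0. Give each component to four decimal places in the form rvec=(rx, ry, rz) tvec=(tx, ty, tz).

rvec=(0.2384, 0.2637, 0.1453) tvec=(-0.2204, 0.0764, 0.5047)

Intrinsics K: fx=417.1, fy=715.0, cx=309.3, cy=220.1
Marker side s = 0.146 m; corners in marker frame (Z=0):
  M0 = (-0.0730, +0.0730, 0)
  M1 = (+0.0730, +0.0730, 0)
  M2 = (+0.0730, -0.0730, 0)
  M3 = (-0.0730, -0.0730, 0)
Detected image corners:
  c0 = (79.171435, 397.349778) px
  c1 = (178.285749, 445.325234) px
  c2 = (182.400002, 248.850126) px
  c3 = (75.775580, 211.051818) px
Planar DLT: solve 8×8 A·h = b for H (H[2,2]=1):
  H  [+642.30181 +62.67866 +127.11479]
  H  [+140.04029 +1471.95080 +328.38078]
  H  [-0.47590 +0.49838 +1.00000]
B = K⁻¹H; ‖b₁‖=1.981533, ‖b₂‖=1.981533; λ = 2/(‖b₁‖+‖b₂‖) = 0.504660, sign → tz>0 ⇒ λ=+0.504660
r₁ = λ·B[:,0] = (+0.95523,+0.17277,-0.24017); r₂ = λ·B[:,1] = (-0.11067,+0.96151,+0.25151)
r₃ = r₁×r₂ = (+0.27438,-0.21367,+0.93758); SVD([r₁ r₂ r₃]) → R = UVᵀ:
  R  [+0.95523 -0.11067 +0.27438]
  R  [+0.17277 +0.96151 -0.21367]
  R  [-0.24017 +0.25151 +0.93758]
t = (-0.22043, +0.07643, +0.50466) m
tr R = 2.854321; θ = arccos((tr R − 1)/2) = 0.384035 rad = 22.004°
axis k = ((R−Rᵀ)₃₂, (R−Rᵀ)₁₃, (R−Rᵀ)₂₁) / (2 sinθ) = (+0.620803, +0.686671, +0.378267)
rvec = θ·k = (+0.238410, +0.263706, +0.145268)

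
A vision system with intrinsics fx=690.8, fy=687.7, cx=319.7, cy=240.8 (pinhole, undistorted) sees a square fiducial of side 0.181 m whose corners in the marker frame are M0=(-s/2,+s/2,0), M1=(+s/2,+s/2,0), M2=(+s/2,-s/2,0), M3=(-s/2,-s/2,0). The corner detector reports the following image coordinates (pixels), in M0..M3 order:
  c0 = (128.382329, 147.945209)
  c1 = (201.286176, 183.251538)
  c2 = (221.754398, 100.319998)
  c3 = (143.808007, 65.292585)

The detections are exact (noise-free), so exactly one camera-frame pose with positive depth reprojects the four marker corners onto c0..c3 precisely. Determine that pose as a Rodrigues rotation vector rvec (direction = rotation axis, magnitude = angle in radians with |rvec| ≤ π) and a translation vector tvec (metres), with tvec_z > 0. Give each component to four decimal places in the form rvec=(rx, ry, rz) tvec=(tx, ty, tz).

rvec=(0.4270, 0.3226, 0.3881) tvec=(-0.2928, -0.2318, 1.3787)

Intrinsics K: fx=690.8, fy=687.7, cx=319.7, cy=240.8
Marker side s = 0.181 m; corners in marker frame (Z=0):
  M0 = (-0.0905, +0.0905, 0)
  M1 = (+0.0905, +0.0905, 0)
  M2 = (+0.0905, -0.0905, 0)
  M3 = (-0.0905, -0.0905, 0)
Detected image corners:
  c0 = (128.382329, 147.945209) px
  c1 = (201.286176, 183.251538) px
  c2 = (221.754398, 100.319998) px
  c3 = (143.808007, 65.292585) px
Planar DLT: solve 8×8 A·h = b for H (H[2,2]=1):
  H  [+388.59157 -41.34708 +172.99456]
  H  [+174.51806 +498.56902 +125.19037]
  H  [-0.15939 +0.33144 +1.00000]
B = K⁻¹H; ‖b₁‖=0.725338, ‖b₂‖=0.725338; λ = 2/(‖b₁‖+‖b₂‖) = 1.378668, sign → tz>0 ⇒ λ=+1.378668
r₁ = λ·B[:,0] = (+0.87723,+0.42681,-0.21975); r₂ = λ·B[:,1] = (-0.29399,+0.83951,+0.45694)
r₃ = r₁×r₂ = (+0.37951,-0.33624,+0.86192); SVD([r₁ r₂ r₃]) → R = UVᵀ:
  R  [+0.87723 -0.29399 +0.37951]
  R  [+0.42681 +0.83951 -0.33624]
  R  [-0.21975 +0.45694 +0.86192]
t = (-0.29279, -0.23177, +1.37867) m
tr R = 2.578666; θ = arccos((tr R − 1)/2) = 0.661074 rad = 37.877°
axis k = ((R−Rᵀ)₃₂, (R−Rᵀ)₁₃, (R−Rᵀ)₂₁) / (2 sinθ) = (+0.645951, +0.488028, +0.587006)
rvec = θ·k = (+0.427022, +0.322623, +0.388055)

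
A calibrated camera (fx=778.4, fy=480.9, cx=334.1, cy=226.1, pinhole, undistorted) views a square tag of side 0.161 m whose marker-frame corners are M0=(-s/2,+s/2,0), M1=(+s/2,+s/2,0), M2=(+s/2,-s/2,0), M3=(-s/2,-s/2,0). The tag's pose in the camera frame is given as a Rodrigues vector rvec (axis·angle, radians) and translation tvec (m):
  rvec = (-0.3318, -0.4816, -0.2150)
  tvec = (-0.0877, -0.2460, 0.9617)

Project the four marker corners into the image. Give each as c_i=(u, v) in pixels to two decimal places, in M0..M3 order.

Intrinsics K: fx=778.4, fy=480.9, cx=334.1, cy=226.1
Marker side s = 0.161 m; corners in marker frame (Z=0):
  M0 = (-0.0805, +0.0805, 0)
  M1 = (+0.0805, +0.0805, 0)
  M2 = (+0.0805, -0.0805, 0)
  M3 = (-0.0805, -0.0805, 0)
rvec = (-0.3318, -0.4816, -0.2150), |rvec| = θ = 0.62310 rad = 35.701°
Rodrigues: sinθ=0.58356, 1−cosθ=0.18793; R = I + sinθ·[k]× + (1−cosθ)·[k]×²:
    [+0.86536 +0.27870 -0.41651]
    [-0.12401 +0.92434 +0.36086]
    [+0.48556 -0.26062 +0.83445]
t = (-0.0877, -0.2460, 0.9617) m
M0: Pc = R·M0+t = (-0.13493, -0.16161, +0.90163); u = 778.4·(-0.13493)/0.90163 + 334.1 = 217.6151, v = 480.9·(-0.16161)/0.90163 + 226.1 = 139.9037
M1: Pc = R·M1+t = (+0.00440, -0.18157, +0.97981); u = 778.4·(+0.00440)/0.97981 + 334.1 = 337.5931, v = 480.9·(-0.18157)/0.97981 + 226.1 = 136.9818
M2: Pc = R·M2+t = (-0.04047, -0.33039, +1.02177); u = 778.4·(-0.04047)/1.02177 + 334.1 = 303.2663, v = 480.9·(-0.33039)/1.02177 + 226.1 = 70.5995
M3: Pc = R·M3+t = (-0.17980, -0.31043, +0.94359); u = 778.4·(-0.17980)/0.94359 + 334.1 = 185.7797, v = 480.9·(-0.31043)/0.94359 + 226.1 = 67.8917

c0=(217.62, 139.90) c1=(337.59, 136.98) c2=(303.27, 70.60) c3=(185.78, 67.89)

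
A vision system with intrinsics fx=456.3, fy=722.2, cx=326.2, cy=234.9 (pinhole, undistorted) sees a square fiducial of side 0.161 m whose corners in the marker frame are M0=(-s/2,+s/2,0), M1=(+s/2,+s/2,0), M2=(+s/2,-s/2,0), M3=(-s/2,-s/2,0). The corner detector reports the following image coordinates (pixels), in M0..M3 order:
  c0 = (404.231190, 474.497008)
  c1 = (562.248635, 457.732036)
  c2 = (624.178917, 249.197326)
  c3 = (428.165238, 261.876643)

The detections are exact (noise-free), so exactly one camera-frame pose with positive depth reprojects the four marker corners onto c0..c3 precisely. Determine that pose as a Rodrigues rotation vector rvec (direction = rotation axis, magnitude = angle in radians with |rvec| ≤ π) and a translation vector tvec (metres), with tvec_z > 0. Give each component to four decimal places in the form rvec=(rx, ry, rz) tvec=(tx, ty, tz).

Intrinsics K: fx=456.3, fy=722.2, cx=326.2, cy=234.9
Marker side s = 0.161 m; corners in marker frame (Z=0):
  M0 = (-0.0805, +0.0805, 0)
  M1 = (+0.0805, +0.0805, 0)
  M2 = (+0.0805, -0.0805, 0)
  M3 = (-0.0805, -0.0805, 0)
Detected image corners:
  c0 = (404.231190, 474.497008) px
  c1 = (562.248635, 457.732036) px
  c2 = (624.178917, 249.197326) px
  c3 = (428.165238, 261.876643) px
Planar DLT: solve 8×8 A·h = b for H (H[2,2]=1):
  H  [+1196.03668 +430.77404 +503.86004]
  H  [-14.41164 +1807.80036 +372.44391]
  H  [+0.21741 +1.38595 +1.00000]
B = K⁻¹H; ‖b₁‖=2.476969, ‖b₂‖=2.476969; λ = 2/(‖b₁‖+‖b₂‖) = 0.403719, sign → tz>0 ⇒ λ=+0.403719
r₁ = λ·B[:,0] = (+0.99547,-0.03660,+0.08777); r₂ = λ·B[:,1] = (-0.01887,+0.82859,+0.55954)
r₃ = r₁×r₂ = (-0.09321,-0.55866,+0.82415); SVD([r₁ r₂ r₃]) → R = UVᵀ:
  R  [+0.99547 -0.01887 -0.09321]
  R  [-0.03660 +0.82859 -0.55866]
  R  [+0.08777 +0.55954 +0.82415]
t = (+0.15719, +0.07689, +0.40372) m
tr R = 2.648205; θ = arccos((tr R − 1)/2) = 0.602180 rad = 34.502°
axis k = ((R−Rᵀ)₃₂, (R−Rᵀ)₁₃, (R−Rᵀ)₂₁) / (2 sinθ) = (+0.987033, -0.159751, -0.015657)
rvec = θ·k = (+0.594372, -0.096199, -0.009429)

rvec=(0.5944, -0.0962, -0.0094) tvec=(0.1572, 0.0769, 0.4037)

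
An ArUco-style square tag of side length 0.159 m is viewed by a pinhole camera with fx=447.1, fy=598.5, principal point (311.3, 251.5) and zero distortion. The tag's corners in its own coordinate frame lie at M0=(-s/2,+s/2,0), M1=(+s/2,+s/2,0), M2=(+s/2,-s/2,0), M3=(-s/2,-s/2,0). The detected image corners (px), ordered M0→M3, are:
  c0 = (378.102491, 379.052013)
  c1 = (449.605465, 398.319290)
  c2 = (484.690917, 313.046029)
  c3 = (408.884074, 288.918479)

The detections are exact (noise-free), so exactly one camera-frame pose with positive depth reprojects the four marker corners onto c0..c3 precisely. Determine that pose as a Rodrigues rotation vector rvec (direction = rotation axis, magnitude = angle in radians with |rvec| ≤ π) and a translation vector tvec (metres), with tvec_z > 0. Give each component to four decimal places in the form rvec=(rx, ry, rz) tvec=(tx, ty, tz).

Intrinsics K: fx=447.1, fy=598.5, cx=311.3, cy=251.5
Marker side s = 0.159 m; corners in marker frame (Z=0):
  M0 = (-0.0795, +0.0795, 0)
  M1 = (+0.0795, +0.0795, 0)
  M2 = (+0.0795, -0.0795, 0)
  M3 = (-0.0795, -0.0795, 0)
Detected image corners:
  c0 = (378.102491, 379.052013) px
  c1 = (449.605465, 398.319290) px
  c2 = (484.690917, 313.046029) px
  c3 = (408.884074, 288.918479) px
Planar DLT: solve 8×8 A·h = b for H (H[2,2]=1):
  H  [+562.54787 -4.60350 +430.38298]
  H  [+215.87625 +713.80401 +346.67678]
  H  [+0.23196 +0.47122 +1.00000]
B = K⁻¹H; ‖b₁‖=1.151462, ‖b₂‖=1.151462; λ = 2/(‖b₁‖+‖b₂‖) = 0.868461, sign → tz>0 ⇒ λ=+0.868461
r₁ = λ·B[:,0] = (+0.95245,+0.22860,+0.20145); r₂ = λ·B[:,1] = (-0.29388,+0.86381,+0.40924)
r₃ = r₁×r₂ = (-0.08046,-0.44898,+0.88991); SVD([r₁ r₂ r₃]) → R = UVᵀ:
  R  [+0.95245 -0.29388 -0.08046]
  R  [+0.22860 +0.86381 -0.44898]
  R  [+0.20145 +0.40924 +0.88991]
t = (+0.23131, +0.13811, +0.86846) m
tr R = 2.706171; θ = arccos((tr R − 1)/2) = 0.548926 rad = 31.451°
axis k = ((R−Rᵀ)₃₂, (R−Rᵀ)₁₃, (R−Rᵀ)₂₁) / (2 sinθ) = (+0.822402, -0.270145, +0.500676)
rvec = θ·k = (+0.451438, -0.148289, +0.274834)

rvec=(0.4514, -0.1483, 0.2748) tvec=(0.2313, 0.1381, 0.8685)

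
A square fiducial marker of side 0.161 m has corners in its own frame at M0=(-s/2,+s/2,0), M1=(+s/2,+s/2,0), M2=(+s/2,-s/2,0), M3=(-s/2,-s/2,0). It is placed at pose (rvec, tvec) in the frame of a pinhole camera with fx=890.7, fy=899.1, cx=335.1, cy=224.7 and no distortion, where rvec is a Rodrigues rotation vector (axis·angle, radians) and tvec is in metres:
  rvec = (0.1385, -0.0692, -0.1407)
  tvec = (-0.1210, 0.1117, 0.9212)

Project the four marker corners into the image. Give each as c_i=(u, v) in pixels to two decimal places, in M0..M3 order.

c0=(153.05, 420.69) c1=(306.00, 396.39) c2=(284.12, 245.48) c3=(127.06, 268.80)

Intrinsics K: fx=890.7, fy=899.1, cx=335.1, cy=224.7
Marker side s = 0.161 m; corners in marker frame (Z=0):
  M0 = (-0.0805, +0.0805, 0)
  M1 = (+0.0805, +0.0805, 0)
  M2 = (+0.0805, -0.0805, 0)
  M3 = (-0.0805, -0.0805, 0)
rvec = (0.1385, -0.0692, -0.1407), |rvec| = θ = 0.20921 rad = 11.987°
Rodrigues: sinθ=0.20768, 1−cosθ=0.02180; R = I + sinθ·[k]× + (1−cosθ)·[k]×²:
    [+0.98775 +0.13490 -0.07840]
    [-0.14445 +0.98058 -0.13264]
    [+0.05899 +0.14234 +0.98806]
t = (-0.1210, 0.1117, 0.9212) m
M0: Pc = R·M0+t = (-0.18965, +0.20227, +0.92791); u = 890.7·(-0.18965)/0.92791 + 335.1 = 153.0508, v = 899.1·(+0.20227)/0.92791 + 224.7 = 420.6851
M1: Pc = R·M1+t = (-0.03063, +0.17901, +0.93741); u = 890.7·(-0.03063)/0.93741 + 335.1 = 305.9996, v = 899.1·(+0.17901)/0.93741 + 224.7 = 396.3934
M2: Pc = R·M2+t = (-0.05235, +0.02113, +0.91449); u = 890.7·(-0.05235)/0.91449 + 335.1 = 284.1162, v = 899.1·(+0.02113)/0.91449 + 224.7 = 245.4792
M3: Pc = R·M3+t = (-0.21137, +0.04439, +0.90499); u = 890.7·(-0.21137)/0.90499 + 335.1 = 127.0647, v = 899.1·(+0.04439)/0.90499 + 224.7 = 268.8024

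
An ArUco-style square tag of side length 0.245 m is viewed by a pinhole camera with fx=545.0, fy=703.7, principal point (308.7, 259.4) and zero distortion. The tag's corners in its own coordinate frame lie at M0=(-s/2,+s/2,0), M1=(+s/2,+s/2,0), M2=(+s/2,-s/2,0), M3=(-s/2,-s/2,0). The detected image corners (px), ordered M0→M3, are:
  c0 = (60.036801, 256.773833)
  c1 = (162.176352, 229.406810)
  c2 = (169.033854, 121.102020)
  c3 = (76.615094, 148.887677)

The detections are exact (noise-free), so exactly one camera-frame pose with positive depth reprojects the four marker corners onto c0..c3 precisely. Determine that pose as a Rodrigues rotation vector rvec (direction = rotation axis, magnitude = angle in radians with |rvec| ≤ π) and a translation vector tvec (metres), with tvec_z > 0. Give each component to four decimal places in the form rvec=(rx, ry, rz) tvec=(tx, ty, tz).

Intrinsics K: fx=545.0, fy=703.7, cx=308.7, cy=259.4
Marker side s = 0.245 m; corners in marker frame (Z=0):
  M0 = (-0.1225, +0.1225, 0)
  M1 = (+0.1225, +0.1225, 0)
  M2 = (+0.1225, -0.1225, 0)
  M3 = (-0.1225, -0.1225, 0)
Detected image corners:
  c0 = (60.036801, 256.773833) px
  c1 = (162.176352, 229.406810) px
  c2 = (169.033854, 121.102020) px
  c3 = (76.615094, 148.887677) px
Planar DLT: solve 8×8 A·h = b for H (H[2,2]=1):
  H  [+381.56666 -97.57698 +116.53215]
  H  [-135.97737 +361.27348 +186.45242]
  H  [-0.12366 -0.42276 +1.00000]
B = K⁻¹H; ‖b₁‖=0.793880, ‖b₂‖=0.793880; λ = 2/(‖b₁‖+‖b₂‖) = 1.259636, sign → tz>0 ⇒ λ=+1.259636
r₁ = λ·B[:,0] = (+0.97013,-0.18598,-0.15576); r₂ = λ·B[:,1] = (+0.07611,+0.84299,-0.53252)
r₃ = r₁×r₂ = (+0.23035,+0.50476,+0.83196); SVD([r₁ r₂ r₃]) → R = UVᵀ:
  R  [+0.97013 +0.07611 +0.23035]
  R  [-0.18598 +0.84299 +0.50476]
  R  [-0.15576 -0.53252 +0.83196]
t = (-0.44415, -0.13058, +1.25964) m
tr R = 2.645074; θ = arccos((tr R − 1)/2) = 0.604939 rad = 34.660°
axis k = ((R−Rᵀ)₃₂, (R−Rᵀ)₁₃, (R−Rᵀ)₂₁) / (2 sinθ) = (-0.911959, +0.339462, -0.230425)
rvec = θ·k = (-0.551680, +0.205354, -0.139393)

rvec=(-0.5517, 0.2054, -0.1394) tvec=(-0.4441, -0.1306, 1.2596)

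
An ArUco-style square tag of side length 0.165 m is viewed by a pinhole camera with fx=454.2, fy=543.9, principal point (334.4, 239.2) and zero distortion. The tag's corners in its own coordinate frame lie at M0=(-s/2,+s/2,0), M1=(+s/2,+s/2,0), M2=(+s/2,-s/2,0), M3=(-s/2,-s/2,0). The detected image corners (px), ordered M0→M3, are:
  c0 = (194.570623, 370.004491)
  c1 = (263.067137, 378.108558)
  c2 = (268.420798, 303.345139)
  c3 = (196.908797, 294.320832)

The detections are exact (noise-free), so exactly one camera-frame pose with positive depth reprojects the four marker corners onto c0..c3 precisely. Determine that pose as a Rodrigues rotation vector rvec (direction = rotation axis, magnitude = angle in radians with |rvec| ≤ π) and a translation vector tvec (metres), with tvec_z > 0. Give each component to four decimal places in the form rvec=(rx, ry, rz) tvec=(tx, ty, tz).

rvec=(0.2898, -0.0311, 0.1173) tvec=(-0.2451, 0.1938, 1.0748)

Intrinsics K: fx=454.2, fy=543.9, cx=334.4, cy=239.2
Marker side s = 0.165 m; corners in marker frame (Z=0):
  M0 = (-0.0825, +0.0825, 0)
  M1 = (+0.0825, +0.0825, 0)
  M2 = (+0.0825, -0.0825, 0)
  M3 = (-0.0825, -0.0825, 0)
Detected image corners:
  c0 = (194.570623, 370.004491) px
  c1 = (263.067137, 378.108558) px
  c2 = (268.420798, 303.345139) px
  c3 = (196.908797, 294.320832) px
Planar DLT: solve 8×8 A·h = b for H (H[2,2]=1):
  H  [+434.25534 +37.45639 +230.82751]
  H  [+66.69540 +544.54005 +337.27795]
  H  [+0.04414 +0.26349 +1.00000]
B = K⁻¹H; ‖b₁‖=0.930385, ‖b₂‖=0.930385; λ = 2/(‖b₁‖+‖b₂‖) = 1.074824, sign → tz>0 ⇒ λ=+1.074824
r₁ = λ·B[:,0] = (+0.99269,+0.11093,+0.04745); r₂ = λ·B[:,1] = (-0.11987,+0.95154,+0.28321)
r₃ = r₁×r₂ = (-0.01373,-0.28682,+0.95788); SVD([r₁ r₂ r₃]) → R = UVᵀ:
  R  [+0.99269 -0.11987 -0.01373]
  R  [+0.11093 +0.95154 -0.28682]
  R  [+0.04745 +0.28321 +0.95788]
t = (-0.24510, +0.19382, +1.07482) m
tr R = 2.902118; θ = arccos((tr R − 1)/2) = 0.314151 rad = 18.000°
axis k = ((R−Rᵀ)₃₂, (R−Rᵀ)₁₃, (R−Rᵀ)₂₁) / (2 sinθ) = (+0.922351, -0.098988, +0.373457)
rvec = θ·k = (+0.289758, -0.031097, +0.117322)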